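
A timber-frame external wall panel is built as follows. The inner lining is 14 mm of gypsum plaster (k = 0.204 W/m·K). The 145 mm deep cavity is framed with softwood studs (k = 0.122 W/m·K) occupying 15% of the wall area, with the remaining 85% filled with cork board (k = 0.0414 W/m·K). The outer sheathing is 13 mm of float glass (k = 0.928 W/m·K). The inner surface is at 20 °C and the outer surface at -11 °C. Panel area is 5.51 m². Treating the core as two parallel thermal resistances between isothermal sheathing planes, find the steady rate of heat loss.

Q ≈ 61.1 W

Sheathing layers in series; stud and cavity paths in parallel between them.
R_inner = 0.014/(0.204×5.51) = 0.01246 K/W
R_stud  = 0.145/(0.122×0.15×5.51) = 1.438 K/W
R_cav   = 0.145/(0.0414×0.85×5.51) = 0.7478 K/W
1/R_core = 1/R_stud + 1/R_cav → R_core = 0.492 K/W
R_outer = 0.013/(0.928×5.51) = 0.002542 K/W
R_total = 0.507 K/W
Q = ΔT/R_total = 31/0.507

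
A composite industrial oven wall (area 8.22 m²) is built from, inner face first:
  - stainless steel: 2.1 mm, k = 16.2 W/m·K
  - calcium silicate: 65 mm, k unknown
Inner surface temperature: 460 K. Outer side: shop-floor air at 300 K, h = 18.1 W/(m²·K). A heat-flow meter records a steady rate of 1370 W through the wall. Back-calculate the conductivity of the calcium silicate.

k ≈ 0.0719 W/(m·K)

Series thermal resistances:
R_stainless steel = L/(kA) = 0.0021/(16.2×8.22) = 1.577×10^-5 K/W
R_outer film = 1/(h_o·A) = 1/(18.1×8.22) = 0.006721 K/W
Sum of known resistances R_other = 0.006737 K/W
Total R = ΔT/Q = 160/1370 = 0.1168 K/W
R_calcium silicate = R_total − R_other = 0.1101 K/W
k = L/(R·A) = 0.065/(0.1101×8.22)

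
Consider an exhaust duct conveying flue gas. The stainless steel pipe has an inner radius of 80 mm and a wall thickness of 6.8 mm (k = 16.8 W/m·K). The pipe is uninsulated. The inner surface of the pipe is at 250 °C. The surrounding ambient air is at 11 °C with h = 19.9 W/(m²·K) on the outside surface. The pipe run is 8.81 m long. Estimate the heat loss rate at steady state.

Q ≈ 22700 W

Treating each annulus and film as a series resistance:
R_stainless steel pipe wall = ln(86.8/80)/(2π×16.8×8.81) = 8.772×10^-5 K/W
R_outer film = 1/(h_o·2πr_oL) = 1/(19.9×2π×0.0868×8.81) = 0.01046 K/W
R_total = 0.01055 K/W
Q = ΔT/R_total = 239/0.01055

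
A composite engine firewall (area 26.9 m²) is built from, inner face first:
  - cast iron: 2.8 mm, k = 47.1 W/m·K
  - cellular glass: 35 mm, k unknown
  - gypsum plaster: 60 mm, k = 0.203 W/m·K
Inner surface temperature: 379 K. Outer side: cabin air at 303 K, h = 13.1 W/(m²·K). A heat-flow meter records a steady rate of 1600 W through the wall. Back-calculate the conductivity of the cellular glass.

k ≈ 0.0386 W/(m·K)

Series thermal resistances:
R_cast iron = L/(kA) = 0.0028/(47.1×26.9) = 2.21×10^-6 K/W
R_gypsum plaster = L/(kA) = 0.06/(0.203×26.9) = 0.01099 K/W
R_outer film = 1/(h_o·A) = 1/(13.1×26.9) = 0.002838 K/W
Sum of known resistances R_other = 0.01383 K/W
Total R = ΔT/Q = 76/1600 = 0.0475 K/W
R_cellular glass = R_total − R_other = 0.03367 K/W
k = L/(R·A) = 0.035/(0.03367×26.9)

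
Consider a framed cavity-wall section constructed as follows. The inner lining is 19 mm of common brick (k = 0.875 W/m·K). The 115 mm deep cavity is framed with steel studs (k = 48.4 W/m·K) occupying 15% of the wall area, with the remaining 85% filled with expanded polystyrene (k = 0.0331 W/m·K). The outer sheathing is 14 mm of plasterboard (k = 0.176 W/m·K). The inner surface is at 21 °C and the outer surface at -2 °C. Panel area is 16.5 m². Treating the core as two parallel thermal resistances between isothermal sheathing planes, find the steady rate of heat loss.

Q ≈ 3240 W

Sheathing layers in series; stud and cavity paths in parallel between them.
R_inner = 0.019/(0.875×16.5) = 0.001316 K/W
R_stud  = 0.115/(48.4×0.15×16.5) = 9.6×10^-4 K/W
R_cav   = 0.115/(0.0331×0.85×16.5) = 0.2477 K/W
1/R_core = 1/R_stud + 1/R_cav → R_core = 9.563×10^-4 K/W
R_outer = 0.014/(0.176×16.5) = 0.004821 K/W
R_total = 0.007093 K/W
Q = ΔT/R_total = 23/0.007093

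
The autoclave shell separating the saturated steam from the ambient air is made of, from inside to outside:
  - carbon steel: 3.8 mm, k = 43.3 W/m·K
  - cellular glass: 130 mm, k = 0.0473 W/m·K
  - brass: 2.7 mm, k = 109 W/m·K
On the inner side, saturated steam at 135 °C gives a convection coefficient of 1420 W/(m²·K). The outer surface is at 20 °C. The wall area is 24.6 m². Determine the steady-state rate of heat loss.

Treating each layer as a thermal resistance in series:
R_inner film = 1/(h_i·A) = 1/(1420×24.6) = 2.863×10^-5 K/W
R_carbon steel = L/(kA) = 0.0038/(43.3×24.6) = 3.567×10^-6 K/W
R_cellular glass = L/(kA) = 0.13/(0.0473×24.6) = 0.1117 K/W
R_brass = L/(kA) = 0.0027/(109×24.6) = 1.007×10^-6 K/W
R_total = 0.1118 K/W
Q = ΔT / R_total = 115 / 0.1118

Q ≈ 1030 W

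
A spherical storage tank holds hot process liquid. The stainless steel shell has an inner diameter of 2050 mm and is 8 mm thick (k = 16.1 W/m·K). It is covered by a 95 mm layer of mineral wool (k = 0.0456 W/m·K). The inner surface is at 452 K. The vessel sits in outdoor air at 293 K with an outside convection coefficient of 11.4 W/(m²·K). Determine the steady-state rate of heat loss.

Q ≈ 1080 W

Spherical conduction: R = (1/r_in − 1/r_out)/(4πk) per layer; series-sum.
R_stainless steel shell = (1/1.025 − 1/1.033)/(4π×16.1) = 3.734×10^-5 K/W
R_mineral wool = (1/1.033 − 1/1.128)/(4π×0.0456) = 0.1423 K/W
R_outer film = 1/(h·4πr_o²) = 1/(11.4×4π×1.128²) = 0.005486 K/W
R_total = 0.1478 K/W
Q = ΔT/R_total = 159/0.1478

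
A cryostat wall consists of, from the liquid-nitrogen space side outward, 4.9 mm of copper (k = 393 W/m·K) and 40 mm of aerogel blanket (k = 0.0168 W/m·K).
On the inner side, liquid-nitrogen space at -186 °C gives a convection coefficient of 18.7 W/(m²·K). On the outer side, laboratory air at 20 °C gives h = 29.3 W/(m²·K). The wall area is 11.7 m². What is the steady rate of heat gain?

Using the resistance-network approach (series):
R_inner film = 1/(h_i·A) = 1/(18.7×11.7) = 0.004571 K/W
R_copper = L/(kA) = 0.0049/(393×11.7) = 1.066×10^-6 K/W
R_aerogel blanket = L/(kA) = 0.04/(0.0168×11.7) = 0.2035 K/W
R_outer film = 1/(h_o·A) = 1/(29.3×11.7) = 0.002917 K/W
R_total = 0.211 K/W
Q = ΔT / R_total = 206 / 0.211

Q ≈ 976 W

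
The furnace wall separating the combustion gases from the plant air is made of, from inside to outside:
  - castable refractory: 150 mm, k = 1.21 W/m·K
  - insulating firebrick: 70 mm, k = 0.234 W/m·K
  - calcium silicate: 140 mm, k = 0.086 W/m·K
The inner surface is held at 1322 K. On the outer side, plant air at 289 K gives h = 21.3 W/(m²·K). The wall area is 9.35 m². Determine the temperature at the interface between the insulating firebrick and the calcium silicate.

Using the resistance-network approach (series):
R_castable refractory = L/(kA) = 0.15/(1.21×9.35) = 0.01326 K/W
R_insulating firebrick = L/(kA) = 0.07/(0.234×9.35) = 0.03199 K/W
R_calcium silicate = L/(kA) = 0.14/(0.086×9.35) = 0.1741 K/W
R_outer film = 1/(h_o·A) = 1/(21.3×9.35) = 0.005021 K/W
R_total = 0.2244 K/W;  Q = ΔT/R_total = 1033/0.2244 = 4604 W
T_interface = T_inner − Q·ΣR(inner→interface) = 1322 − 4600×0.04525

T ≈ 1110 K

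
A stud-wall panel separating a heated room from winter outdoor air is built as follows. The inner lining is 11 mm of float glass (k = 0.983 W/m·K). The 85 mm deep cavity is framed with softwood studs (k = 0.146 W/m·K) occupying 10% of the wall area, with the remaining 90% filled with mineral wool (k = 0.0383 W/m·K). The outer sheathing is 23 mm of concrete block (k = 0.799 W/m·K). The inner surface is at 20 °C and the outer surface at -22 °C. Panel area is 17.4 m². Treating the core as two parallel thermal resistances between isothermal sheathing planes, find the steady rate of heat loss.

Sheathing layers in series; stud and cavity paths in parallel between them.
R_inner = 0.011/(0.983×17.4) = 6.431×10^-4 K/W
R_stud  = 0.085/(0.146×0.1×17.4) = 0.3346 K/W
R_cav   = 0.085/(0.0383×0.9×17.4) = 0.1417 K/W
1/R_core = 1/R_stud + 1/R_cav → R_core = 0.09955 K/W
R_outer = 0.023/(0.799×17.4) = 0.001654 K/W
R_total = 0.1019 K/W
Q = ΔT/R_total = 42/0.1019

Q ≈ 412 W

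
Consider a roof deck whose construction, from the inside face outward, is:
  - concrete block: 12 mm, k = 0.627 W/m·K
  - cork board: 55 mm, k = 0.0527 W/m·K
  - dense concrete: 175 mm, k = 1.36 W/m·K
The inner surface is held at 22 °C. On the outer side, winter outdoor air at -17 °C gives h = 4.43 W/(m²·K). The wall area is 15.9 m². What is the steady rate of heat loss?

Q ≈ 438 W

Series thermal resistances:
R_concrete block = L/(kA) = 0.012/(0.627×15.9) = 0.001204 K/W
R_cork board = L/(kA) = 0.055/(0.0527×15.9) = 0.06564 K/W
R_dense concrete = L/(kA) = 0.175/(1.36×15.9) = 0.008093 K/W
R_outer film = 1/(h_o·A) = 1/(4.43×15.9) = 0.0142 K/W
R_total = 0.08913 K/W
Q = ΔT / R_total = 39 / 0.08913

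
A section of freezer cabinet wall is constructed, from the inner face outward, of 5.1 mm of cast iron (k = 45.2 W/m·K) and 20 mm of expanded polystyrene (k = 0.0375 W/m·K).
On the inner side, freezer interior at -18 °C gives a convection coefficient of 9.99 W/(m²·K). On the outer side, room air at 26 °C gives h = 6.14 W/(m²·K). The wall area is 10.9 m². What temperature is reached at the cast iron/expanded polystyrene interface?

Treating each layer as a thermal resistance in series:
R_inner film = 1/(h_i·A) = 1/(9.99×10.9) = 0.009183 K/W
R_cast iron = L/(kA) = 0.0051/(45.2×10.9) = 1.035×10^-5 K/W
R_expanded polystyrene = L/(kA) = 0.02/(0.0375×10.9) = 0.04893 K/W
R_outer film = 1/(h_o·A) = 1/(6.14×10.9) = 0.01494 K/W
R_total = 0.07307 K/W;  Q = ΔT/R_total = 44/0.07307 = 602.2 W
T_interface = T_inner + Q·ΣR(inner→interface) = -18 + 602×0.009194

T ≈ -12.5 °C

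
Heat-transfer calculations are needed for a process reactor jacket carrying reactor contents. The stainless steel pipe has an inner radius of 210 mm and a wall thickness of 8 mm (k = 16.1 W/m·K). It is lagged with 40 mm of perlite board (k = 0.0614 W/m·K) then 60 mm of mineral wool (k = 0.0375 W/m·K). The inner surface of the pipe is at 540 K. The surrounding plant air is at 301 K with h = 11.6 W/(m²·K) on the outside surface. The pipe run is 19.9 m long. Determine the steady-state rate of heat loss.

Q ≈ 3480 W

Cylindrical conduction, so R = ln(r₂/r₁)/(2πkL) per layer, in series:
R_stainless steel pipe wall = ln(218/210)/(2π×16.1×19.9) = 1.857×10^-5 K/W
R_perlite board = ln(258/218)/(2π×0.0614×19.9) = 0.02194 K/W
R_mineral wool = ln(318/258)/(2π×0.0375×19.9) = 0.04459 K/W
R_outer film = 1/(h_o·2πr_oL) = 1/(11.6×2π×0.318×19.9) = 0.002168 K/W
R_total = 0.06872 K/W
Q = ΔT/R_total = 239/0.06872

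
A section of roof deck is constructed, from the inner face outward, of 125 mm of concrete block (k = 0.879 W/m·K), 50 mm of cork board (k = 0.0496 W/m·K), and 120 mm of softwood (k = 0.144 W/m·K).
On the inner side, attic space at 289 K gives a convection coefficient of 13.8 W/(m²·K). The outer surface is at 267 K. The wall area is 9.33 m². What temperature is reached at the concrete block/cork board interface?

T ≈ 287 K

Model the wall as resistances in series:
R_inner film = 1/(h_i·A) = 1/(13.8×9.33) = 0.007767 K/W
R_concrete block = L/(kA) = 0.125/(0.879×9.33) = 0.01524 K/W
R_cork board = L/(kA) = 0.05/(0.0496×9.33) = 0.108 K/W
R_softwood = L/(kA) = 0.12/(0.144×9.33) = 0.08932 K/W
R_total = 0.2204 K/W;  Q = ΔT/R_total = 22/0.2204 = 99.83 W
T_interface = T_inner − Q·ΣR(inner→interface) = 289 − 99.8×0.02301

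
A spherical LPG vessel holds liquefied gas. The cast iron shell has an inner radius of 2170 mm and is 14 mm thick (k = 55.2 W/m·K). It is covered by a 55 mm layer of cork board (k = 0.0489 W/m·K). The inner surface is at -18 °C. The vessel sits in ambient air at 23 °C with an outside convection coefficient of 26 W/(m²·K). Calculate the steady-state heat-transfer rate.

Spherical conduction: R = (1/r_in − 1/r_out)/(4πk) per layer; series-sum.
R_cast iron shell = (1/2.17 − 1/2.184)/(4π×55.2) = 4.259×10^-6 K/W
R_cork board = (1/2.184 − 1/2.239)/(4π×0.0489) = 0.0183 K/W
R_outer film = 1/(h·4πr_o²) = 1/(26×4π×2.239²) = 6.105×10^-4 K/W
R_total = 0.01892 K/W
Q = ΔT/R_total = 41/0.01892

Q ≈ 2170 W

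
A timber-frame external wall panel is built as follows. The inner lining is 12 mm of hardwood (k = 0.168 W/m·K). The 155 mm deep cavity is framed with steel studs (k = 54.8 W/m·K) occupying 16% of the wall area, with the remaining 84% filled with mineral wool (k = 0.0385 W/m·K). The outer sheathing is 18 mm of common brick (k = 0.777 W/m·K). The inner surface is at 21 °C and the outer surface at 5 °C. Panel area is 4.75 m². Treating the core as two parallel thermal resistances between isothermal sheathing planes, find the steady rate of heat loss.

Q ≈ 677 W

Sheathing layers in series; stud and cavity paths in parallel between them.
R_inner = 0.012/(0.168×4.75) = 0.01504 K/W
R_stud  = 0.155/(54.8×0.16×4.75) = 0.003722 K/W
R_cav   = 0.155/(0.0385×0.84×4.75) = 1.009 K/W
1/R_core = 1/R_stud + 1/R_cav → R_core = 0.003708 K/W
R_outer = 0.018/(0.777×4.75) = 0.004877 K/W
R_total = 0.02362 K/W
Q = ΔT/R_total = 16/0.02362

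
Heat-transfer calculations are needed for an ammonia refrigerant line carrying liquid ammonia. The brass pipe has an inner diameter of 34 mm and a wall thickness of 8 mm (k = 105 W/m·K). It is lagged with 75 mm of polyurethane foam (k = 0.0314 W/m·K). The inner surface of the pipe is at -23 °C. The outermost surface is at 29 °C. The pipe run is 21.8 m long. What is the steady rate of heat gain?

Q ≈ 161 W

Per-layer cylindrical resistances, series-summed:
R_brass pipe wall = ln(25/17)/(2π×105×21.8) = 2.682×10^-5 K/W
R_polyurethane foam = ln(100/25)/(2π×0.0314×21.8) = 0.3223 K/W
R_total = 0.3223 K/W
Q = ΔT/R_total = 52/0.3223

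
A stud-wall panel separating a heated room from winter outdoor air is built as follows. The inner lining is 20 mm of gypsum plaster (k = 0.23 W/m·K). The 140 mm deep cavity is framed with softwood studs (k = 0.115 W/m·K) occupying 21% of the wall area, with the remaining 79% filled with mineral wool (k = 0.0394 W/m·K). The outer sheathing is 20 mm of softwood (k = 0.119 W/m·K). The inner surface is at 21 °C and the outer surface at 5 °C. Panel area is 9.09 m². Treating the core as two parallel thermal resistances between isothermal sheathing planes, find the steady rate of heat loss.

Q ≈ 52.2 W

Sheathing layers in series; stud and cavity paths in parallel between them.
R_inner = 0.02/(0.23×9.09) = 0.009566 K/W
R_stud  = 0.14/(0.115×0.21×9.09) = 0.6377 K/W
R_cav   = 0.14/(0.0394×0.79×9.09) = 0.4948 K/W
1/R_core = 1/R_stud + 1/R_cav → R_core = 0.2786 K/W
R_outer = 0.02/(0.119×9.09) = 0.01849 K/W
R_total = 0.3067 K/W
Q = ΔT/R_total = 16/0.3067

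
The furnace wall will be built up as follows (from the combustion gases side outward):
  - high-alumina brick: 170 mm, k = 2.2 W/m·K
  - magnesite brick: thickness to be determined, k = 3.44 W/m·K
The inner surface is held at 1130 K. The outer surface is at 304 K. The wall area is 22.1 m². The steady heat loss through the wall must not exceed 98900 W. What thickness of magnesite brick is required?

L ≈ 369 mm

Thermal resistances in series:
R_high-alumina brick = L/(kA) = 0.17/(2.2×22.1) = 0.003497 K/W
Sum of the known resistances R_other = 0.003497 K/W
Required total resistance R_tot = ΔT/Q_allow = 826/98900 = 0.008352 K/W
R_magnesite brick = R_tot − R_other = 0.004855 K/W
L = R·k·A = 0.004855×3.44×22.1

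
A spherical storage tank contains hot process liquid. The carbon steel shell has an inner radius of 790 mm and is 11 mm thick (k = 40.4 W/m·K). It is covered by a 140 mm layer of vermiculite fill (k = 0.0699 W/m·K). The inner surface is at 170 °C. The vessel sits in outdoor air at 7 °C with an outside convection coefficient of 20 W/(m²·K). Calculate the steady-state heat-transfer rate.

For a spherical shell R = (1/r₁ − 1/r₂)/(4πk); film R = 1/(h·4πr²). In series:
R_carbon steel shell = (1/0.79 − 1/0.801)/(4π×40.4) = 3.424×10^-5 K/W
R_vermiculite fill = (1/0.801 − 1/0.941)/(4π×0.0699) = 0.2115 K/W
R_outer film = 1/(h·4πr_o²) = 1/(20×4π×0.941²) = 0.004493 K/W
R_total = 0.216 K/W
Q = ΔT/R_total = 163/0.216

Q ≈ 755 W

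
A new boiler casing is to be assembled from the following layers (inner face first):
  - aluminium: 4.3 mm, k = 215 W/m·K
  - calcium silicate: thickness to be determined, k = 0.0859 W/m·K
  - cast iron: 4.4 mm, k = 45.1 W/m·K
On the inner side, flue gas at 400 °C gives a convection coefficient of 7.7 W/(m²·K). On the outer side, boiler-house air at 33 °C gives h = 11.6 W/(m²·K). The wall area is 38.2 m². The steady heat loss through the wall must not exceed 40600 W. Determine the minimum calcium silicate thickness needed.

Treating each layer as a thermal resistance in series:
R_inner film = 1/(h_i·A) = 1/(7.7×38.2) = 0.0034 K/W
R_aluminium = L/(kA) = 0.0043/(215×38.2) = 5.236×10^-7 K/W
R_cast iron = L/(kA) = 0.0044/(45.1×38.2) = 2.554×10^-6 K/W
R_outer film = 1/(h_o·A) = 1/(11.6×38.2) = 0.002257 K/W
Sum of the known resistances R_other = 0.00566 K/W
Required total resistance R_tot = ΔT/Q_allow = 367/40600 = 0.009039 K/W
R_calcium silicate = R_tot − R_other = 0.00338 K/W
L = R·k·A = 0.00338×0.0859×38.2

L ≈ 11.1 mm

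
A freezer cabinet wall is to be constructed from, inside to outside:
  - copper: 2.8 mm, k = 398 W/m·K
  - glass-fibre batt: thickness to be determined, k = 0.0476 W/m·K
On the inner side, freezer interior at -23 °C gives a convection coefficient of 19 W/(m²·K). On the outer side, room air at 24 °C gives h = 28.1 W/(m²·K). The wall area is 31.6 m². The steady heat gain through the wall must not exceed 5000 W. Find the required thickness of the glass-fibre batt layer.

Model the wall as resistances in series:
R_inner film = 1/(h_i·A) = 1/(19×31.6) = 0.001666 K/W
R_copper = L/(kA) = 0.0028/(398×31.6) = 2.226×10^-7 K/W
R_outer film = 1/(h_o·A) = 1/(28.1×31.6) = 0.001126 K/W
Sum of the known resistances R_other = 0.002792 K/W
Required total resistance R_tot = ΔT/Q_allow = 47/5000 = 0.0094 K/W
R_glass-fibre batt = R_tot − R_other = 0.006608 K/W
L = R·k·A = 0.006608×0.0476×31.6

L ≈ 9.94 mm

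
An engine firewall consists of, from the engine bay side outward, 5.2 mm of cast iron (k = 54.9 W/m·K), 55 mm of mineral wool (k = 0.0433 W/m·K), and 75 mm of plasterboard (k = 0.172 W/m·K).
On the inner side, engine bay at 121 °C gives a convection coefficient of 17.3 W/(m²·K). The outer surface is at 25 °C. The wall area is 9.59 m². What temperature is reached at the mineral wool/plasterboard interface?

Using the resistance-network approach (series):
R_inner film = 1/(h_i·A) = 1/(17.3×9.59) = 0.006027 K/W
R_cast iron = L/(kA) = 0.0052/(54.9×9.59) = 9.877×10^-6 K/W
R_mineral wool = L/(kA) = 0.055/(0.0433×9.59) = 0.1325 K/W
R_plasterboard = L/(kA) = 0.075/(0.172×9.59) = 0.04547 K/W
R_total = 0.184 K/W;  Q = ΔT/R_total = 96/0.184 = 521.9 W
T_interface = T_inner − Q·ΣR(inner→interface) = 121 − 522×0.1385

T ≈ 48.7 °C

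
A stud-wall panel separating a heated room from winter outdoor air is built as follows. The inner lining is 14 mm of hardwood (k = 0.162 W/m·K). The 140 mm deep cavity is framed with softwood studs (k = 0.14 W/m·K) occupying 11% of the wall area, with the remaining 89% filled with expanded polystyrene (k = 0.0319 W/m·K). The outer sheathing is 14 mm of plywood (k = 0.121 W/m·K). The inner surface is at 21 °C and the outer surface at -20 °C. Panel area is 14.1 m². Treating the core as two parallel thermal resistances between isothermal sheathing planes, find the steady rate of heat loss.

Q ≈ 170 W

Sheathing layers in series; stud and cavity paths in parallel between them.
R_inner = 0.014/(0.162×14.1) = 0.006129 K/W
R_stud  = 0.14/(0.14×0.11×14.1) = 0.6447 K/W
R_cav   = 0.14/(0.0319×0.89×14.1) = 0.3497 K/W
1/R_core = 1/R_stud + 1/R_cav → R_core = 0.2267 K/W
R_outer = 0.014/(0.121×14.1) = 0.008206 K/W
R_total = 0.2411 K/W
Q = ΔT/R_total = 41/0.2411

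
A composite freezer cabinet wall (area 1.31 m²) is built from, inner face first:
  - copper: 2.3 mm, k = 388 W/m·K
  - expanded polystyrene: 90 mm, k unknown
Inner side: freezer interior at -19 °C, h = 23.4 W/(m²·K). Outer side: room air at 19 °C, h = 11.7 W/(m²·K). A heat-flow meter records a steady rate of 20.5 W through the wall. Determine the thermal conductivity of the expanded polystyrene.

Treating each layer as a thermal resistance in series:
R_inner film = 1/(h_i·A) = 1/(23.4×1.31) = 0.03262 K/W
R_copper = L/(kA) = 0.0023/(388×1.31) = 4.525×10^-6 K/W
R_outer film = 1/(h_o·A) = 1/(11.7×1.31) = 0.06524 K/W
Sum of known resistances R_other = 0.09787 K/W
Total R = ΔT/Q = 38/20.5 = 1.854 K/W
R_expanded polystyrene = R_total − R_other = 1.756 K/W
k = L/(R·A) = 0.09/(1.756×1.31)

k ≈ 0.0391 W/(m·K)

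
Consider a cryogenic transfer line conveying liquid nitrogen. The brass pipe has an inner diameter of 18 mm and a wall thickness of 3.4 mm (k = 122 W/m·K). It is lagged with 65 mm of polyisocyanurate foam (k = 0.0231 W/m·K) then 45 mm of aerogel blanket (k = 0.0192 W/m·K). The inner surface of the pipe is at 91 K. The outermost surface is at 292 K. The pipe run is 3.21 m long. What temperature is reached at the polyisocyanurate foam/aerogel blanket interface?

Radial resistances (cylindrical: R_cond = ln(r_o/r_i)/(2πkL), R_conv = 1/(h·2πrL)):
R_brass pipe wall = ln(12.4/9)/(2π×122×3.21) = 1.302×10^-4 K/W
R_polyisocyanurate foam = ln(77.4/12.4)/(2π×0.0231×3.21) = 3.931 K/W
R_aerogel blanket = ln(122.4/77.4)/(2π×0.0192×3.21) = 1.184 K/W
R_total = 5.114 K/W
Q = ΔT/R_total = 201/5.114
Q = 39.3 W
T_interface = T_inner + Q·ΣR(inner→interface) = 91 + 39.3×3.931

T ≈ 245 K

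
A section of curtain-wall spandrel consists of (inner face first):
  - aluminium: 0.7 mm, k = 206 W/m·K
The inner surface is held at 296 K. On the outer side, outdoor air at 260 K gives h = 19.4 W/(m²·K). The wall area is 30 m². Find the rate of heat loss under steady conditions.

Series thermal resistances:
R_aluminium = L/(kA) = 0.0007/(206×30) = 1.133×10^-7 K/W
R_outer film = 1/(h_o·A) = 1/(19.4×30) = 0.001718 K/W
R_total = 0.001718 K/W
Q = ΔT / R_total = 36 / 0.001718

Q ≈ 21000 W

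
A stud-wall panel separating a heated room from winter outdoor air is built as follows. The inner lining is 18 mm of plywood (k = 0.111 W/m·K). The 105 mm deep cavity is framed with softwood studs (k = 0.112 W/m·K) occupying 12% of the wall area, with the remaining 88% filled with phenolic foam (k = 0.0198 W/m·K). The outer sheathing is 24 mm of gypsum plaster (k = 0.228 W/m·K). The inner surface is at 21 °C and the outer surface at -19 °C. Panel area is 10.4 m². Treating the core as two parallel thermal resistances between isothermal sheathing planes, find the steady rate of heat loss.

Sheathing layers in series; stud and cavity paths in parallel between them.
R_inner = 0.018/(0.111×10.4) = 0.01559 K/W
R_stud  = 0.105/(0.112×0.12×10.4) = 0.7512 K/W
R_cav   = 0.105/(0.0198×0.88×10.4) = 0.5794 K/W
1/R_core = 1/R_stud + 1/R_cav → R_core = 0.3271 K/W
R_outer = 0.024/(0.228×10.4) = 0.01012 K/W
R_total = 0.3528 K/W
Q = ΔT/R_total = 40/0.3528

Q ≈ 113 W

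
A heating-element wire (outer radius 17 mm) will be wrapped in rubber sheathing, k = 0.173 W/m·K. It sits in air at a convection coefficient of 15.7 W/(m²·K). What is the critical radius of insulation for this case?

r_cr ≈ 11 mm

For a cylinder r_cr = k/h = 0.173/15.7
r_cr = 11 mm; since the bare radius (17 mm) is above r_cr, any added insulation will reduce heat loss.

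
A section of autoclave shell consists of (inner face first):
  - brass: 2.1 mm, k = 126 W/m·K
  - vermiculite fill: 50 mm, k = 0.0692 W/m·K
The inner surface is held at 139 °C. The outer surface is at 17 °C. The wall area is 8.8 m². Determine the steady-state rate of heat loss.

Series thermal resistances:
R_brass = L/(kA) = 0.0021/(126×8.8) = 1.894×10^-6 K/W
R_vermiculite fill = L/(kA) = 0.05/(0.0692×8.8) = 0.08211 K/W
R_total = 0.08211 K/W
Q = ΔT / R_total = 122 / 0.08211

Q ≈ 1490 W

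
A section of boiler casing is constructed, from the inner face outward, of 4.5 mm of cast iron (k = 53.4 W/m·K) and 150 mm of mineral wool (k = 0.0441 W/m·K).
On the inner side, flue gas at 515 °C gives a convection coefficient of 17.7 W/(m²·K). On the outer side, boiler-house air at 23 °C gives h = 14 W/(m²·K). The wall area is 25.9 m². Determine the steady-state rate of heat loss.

Q ≈ 3610 W

Using the resistance-network approach (series):
R_inner film = 1/(h_i·A) = 1/(17.7×25.9) = 0.002181 K/W
R_cast iron = L/(kA) = 0.0045/(53.4×25.9) = 3.254×10^-6 K/W
R_mineral wool = L/(kA) = 0.15/(0.0441×25.9) = 0.1313 K/W
R_outer film = 1/(h_o·A) = 1/(14×25.9) = 0.002758 K/W
R_total = 0.1363 K/W
Q = ΔT / R_total = 492 / 0.1363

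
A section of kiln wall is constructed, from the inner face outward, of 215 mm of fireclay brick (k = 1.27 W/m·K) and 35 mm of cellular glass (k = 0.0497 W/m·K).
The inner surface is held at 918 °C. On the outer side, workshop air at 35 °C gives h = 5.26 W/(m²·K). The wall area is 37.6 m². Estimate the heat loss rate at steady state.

Q ≈ 31200 W

Thermal resistances in series:
R_fireclay brick = L/(kA) = 0.215/(1.27×37.6) = 0.004502 K/W
R_cellular glass = L/(kA) = 0.035/(0.0497×37.6) = 0.01873 K/W
R_outer film = 1/(h_o·A) = 1/(5.26×37.6) = 0.005056 K/W
R_total = 0.02829 K/W
Q = ΔT / R_total = 883 / 0.02829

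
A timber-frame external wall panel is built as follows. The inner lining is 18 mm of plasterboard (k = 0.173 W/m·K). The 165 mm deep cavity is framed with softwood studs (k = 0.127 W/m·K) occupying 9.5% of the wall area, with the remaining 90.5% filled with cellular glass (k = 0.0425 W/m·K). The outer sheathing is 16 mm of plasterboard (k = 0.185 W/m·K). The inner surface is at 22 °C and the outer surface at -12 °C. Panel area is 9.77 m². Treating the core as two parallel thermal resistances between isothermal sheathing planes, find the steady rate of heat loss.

Sheathing layers in series; stud and cavity paths in parallel between them.
R_inner = 0.018/(0.173×9.77) = 0.01065 K/W
R_stud  = 0.165/(0.127×0.095×9.77) = 1.4 K/W
R_cav   = 0.165/(0.0425×0.905×9.77) = 0.4391 K/W
1/R_core = 1/R_stud + 1/R_cav → R_core = 0.3342 K/W
R_outer = 0.016/(0.185×9.77) = 0.008852 K/W
R_total = 0.3537 K/W
Q = ΔT/R_total = 34/0.3537

Q ≈ 96.1 W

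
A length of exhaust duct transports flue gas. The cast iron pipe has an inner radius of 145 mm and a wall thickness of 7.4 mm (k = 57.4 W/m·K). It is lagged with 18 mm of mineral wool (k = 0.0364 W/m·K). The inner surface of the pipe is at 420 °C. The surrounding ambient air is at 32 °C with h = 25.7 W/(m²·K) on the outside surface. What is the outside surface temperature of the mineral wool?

Radial resistances (cylindrical: R_cond = ln(r_o/r_i)/(2πkL), R_conv = 1/(h·2πrL)):
R_cast iron pipe wall = ln(152.4/145)/(2π×57.4×1) = 1.38×10^-4 K/W
R_mineral wool = ln(170.4/152.4)/(2π×0.0364×1) = 0.4881 K/W
R_outer film = 1/(h_o·2πr_oL) = 1/(25.7×2π×0.1704×1) = 0.03634 K/W
R_total = 0.5246 K/W
Q = ΔT/R_total = 388/0.5246
Q = 740 W/m
T_interface = T_inner − Q·ΣR(inner→interface) = 420 − 740×0.4883

T ≈ 58.9 °C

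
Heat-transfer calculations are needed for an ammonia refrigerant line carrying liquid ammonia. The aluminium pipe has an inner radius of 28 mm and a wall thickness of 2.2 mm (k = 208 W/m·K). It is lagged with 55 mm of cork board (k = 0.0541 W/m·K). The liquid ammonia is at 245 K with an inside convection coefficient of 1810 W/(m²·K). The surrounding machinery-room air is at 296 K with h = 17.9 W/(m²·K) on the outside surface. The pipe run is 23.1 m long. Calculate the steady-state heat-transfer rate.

Treating each annulus and film as a series resistance:
R_inner film = 1/(h_i·2πr₁L) = 1/(1810×2π×0.028×23.1) = 1.359×10^-4 K/W
R_aluminium pipe wall = ln(30.2/28)/(2π×208×23.1) = 2.505×10^-6 K/W
R_cork board = ln(85.2/30.2)/(2π×0.0541×23.1) = 0.1321 K/W
R_outer film = 1/(h_o·2πr_oL) = 1/(17.9×2π×0.0852×23.1) = 0.004518 K/W
R_total = 0.1367 K/W
Q = ΔT/R_total = 51/0.1367

Q ≈ 373 W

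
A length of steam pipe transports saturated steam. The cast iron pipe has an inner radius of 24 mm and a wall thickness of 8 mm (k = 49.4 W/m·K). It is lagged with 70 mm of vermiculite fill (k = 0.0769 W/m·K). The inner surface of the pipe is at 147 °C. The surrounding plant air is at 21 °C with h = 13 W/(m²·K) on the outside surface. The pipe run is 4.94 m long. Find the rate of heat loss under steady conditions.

Q ≈ 247 W

For a radial system each layer contributes R = ln(r_out/r_in)/(2πkL); films add R = 1/(hA).
R_cast iron pipe wall = ln(32/24)/(2π×49.4×4.94) = 1.876×10^-4 K/W
R_vermiculite fill = ln(102/32)/(2π×0.0769×4.94) = 0.4857 K/W
R_outer film = 1/(h_o·2πr_oL) = 1/(13×2π×0.102×4.94) = 0.0243 K/W
R_total = 0.5102 K/W
Q = ΔT/R_total = 126/0.5102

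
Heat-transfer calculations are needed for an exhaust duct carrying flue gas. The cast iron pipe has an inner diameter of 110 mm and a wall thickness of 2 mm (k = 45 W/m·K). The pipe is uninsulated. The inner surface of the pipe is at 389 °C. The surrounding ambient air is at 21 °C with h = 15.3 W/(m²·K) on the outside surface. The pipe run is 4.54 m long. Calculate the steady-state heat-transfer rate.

Radial resistances (cylindrical: R_cond = ln(r_o/r_i)/(2πkL), R_conv = 1/(h·2πrL)):
R_cast iron pipe wall = ln(57/55)/(2π×45×4.54) = 2.783×10^-5 K/W
R_outer film = 1/(h_o·2πr_oL) = 1/(15.3×2π×0.057×4.54) = 0.0402 K/W
R_total = 0.04023 K/W
Q = ΔT/R_total = 368/0.04023

Q ≈ 9150 W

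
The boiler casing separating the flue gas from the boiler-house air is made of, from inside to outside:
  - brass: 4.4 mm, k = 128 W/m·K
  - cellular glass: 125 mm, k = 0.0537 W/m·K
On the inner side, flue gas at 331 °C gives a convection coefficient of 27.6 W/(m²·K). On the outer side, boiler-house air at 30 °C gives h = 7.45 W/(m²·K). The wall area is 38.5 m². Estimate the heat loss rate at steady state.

Thermal resistances in series:
R_inner film = 1/(h_i·A) = 1/(27.6×38.5) = 9.411×10^-4 K/W
R_brass = L/(kA) = 0.0044/(128×38.5) = 8.929×10^-7 K/W
R_cellular glass = L/(kA) = 0.125/(0.0537×38.5) = 0.06046 K/W
R_outer film = 1/(h_o·A) = 1/(7.45×38.5) = 0.003486 K/W
R_total = 0.06489 K/W
Q = ΔT / R_total = 301 / 0.06489

Q ≈ 4640 W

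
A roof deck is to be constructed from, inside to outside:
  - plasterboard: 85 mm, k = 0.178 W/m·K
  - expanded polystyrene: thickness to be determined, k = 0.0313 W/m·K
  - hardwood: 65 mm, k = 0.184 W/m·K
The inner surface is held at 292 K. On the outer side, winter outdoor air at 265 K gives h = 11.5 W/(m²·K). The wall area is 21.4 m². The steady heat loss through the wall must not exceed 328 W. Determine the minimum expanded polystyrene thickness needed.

Model the wall as resistances in series:
R_plasterboard = L/(kA) = 0.085/(0.178×21.4) = 0.02231 K/W
R_hardwood = L/(kA) = 0.065/(0.184×21.4) = 0.01651 K/W
R_outer film = 1/(h_o·A) = 1/(11.5×21.4) = 0.004063 K/W
Sum of the known resistances R_other = 0.04289 K/W
Required total resistance R_tot = ΔT/Q_allow = 27/328 = 0.08232 K/W
R_expanded polystyrene = R_tot − R_other = 0.03943 K/W
L = R·k·A = 0.03943×0.0313×21.4

L ≈ 26.4 mm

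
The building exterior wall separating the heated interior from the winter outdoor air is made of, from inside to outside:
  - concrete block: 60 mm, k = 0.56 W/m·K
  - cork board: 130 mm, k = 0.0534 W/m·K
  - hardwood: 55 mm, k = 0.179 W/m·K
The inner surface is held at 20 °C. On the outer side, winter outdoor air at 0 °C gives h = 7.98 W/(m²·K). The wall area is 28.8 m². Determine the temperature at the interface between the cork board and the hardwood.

T ≈ 2.91 °C

Model the wall as resistances in series:
R_concrete block = L/(kA) = 0.06/(0.56×28.8) = 0.00372 K/W
R_cork board = L/(kA) = 0.13/(0.0534×28.8) = 0.08453 K/W
R_hardwood = L/(kA) = 0.055/(0.179×28.8) = 0.01067 K/W
R_outer film = 1/(h_o·A) = 1/(7.98×28.8) = 0.004351 K/W
R_total = 0.1033 K/W;  Q = ΔT/R_total = 20/0.1033 = 193.7 W
T_interface = T_inner − Q·ΣR(inner→interface) = 20 − 194×0.08825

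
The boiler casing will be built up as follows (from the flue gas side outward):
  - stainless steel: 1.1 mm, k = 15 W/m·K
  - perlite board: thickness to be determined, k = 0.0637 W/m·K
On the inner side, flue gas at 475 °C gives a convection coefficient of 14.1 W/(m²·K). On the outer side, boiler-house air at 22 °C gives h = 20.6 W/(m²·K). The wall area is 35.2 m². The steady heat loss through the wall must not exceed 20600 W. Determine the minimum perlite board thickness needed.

Series thermal resistances:
R_inner film = 1/(h_i·A) = 1/(14.1×35.2) = 0.002015 K/W
R_stainless steel = L/(kA) = 0.0011/(15×35.2) = 2.083×10^-6 K/W
R_outer film = 1/(h_o·A) = 1/(20.6×35.2) = 0.001379 K/W
Sum of the known resistances R_other = 0.003396 K/W
Required total resistance R_tot = ΔT/Q_allow = 453/20600 = 0.02199 K/W
R_perlite board = R_tot − R_other = 0.01859 K/W
L = R·k·A = 0.01859×0.0637×35.2

L ≈ 41.7 mm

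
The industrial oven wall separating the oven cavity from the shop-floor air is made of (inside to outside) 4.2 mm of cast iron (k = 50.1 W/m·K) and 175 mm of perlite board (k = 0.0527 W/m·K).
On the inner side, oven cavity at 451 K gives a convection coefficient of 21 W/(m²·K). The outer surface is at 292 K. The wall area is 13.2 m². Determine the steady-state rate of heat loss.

Q ≈ 623 W

Using the resistance-network approach (series):
R_inner film = 1/(h_i·A) = 1/(21×13.2) = 0.003608 K/W
R_cast iron = L/(kA) = 0.0042/(50.1×13.2) = 6.351×10^-6 K/W
R_perlite board = L/(kA) = 0.175/(0.0527×13.2) = 0.2516 K/W
R_total = 0.2552 K/W
Q = ΔT / R_total = 159 / 0.2552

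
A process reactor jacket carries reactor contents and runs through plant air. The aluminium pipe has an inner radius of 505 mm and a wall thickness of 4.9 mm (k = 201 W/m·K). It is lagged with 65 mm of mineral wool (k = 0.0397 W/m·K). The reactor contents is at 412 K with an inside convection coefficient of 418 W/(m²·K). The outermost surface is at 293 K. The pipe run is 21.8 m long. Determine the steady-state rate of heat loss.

Q ≈ 5380 W

Cylindrical conduction, so R = ln(r₂/r₁)/(2πkL) per layer, in series:
R_inner film = 1/(h_i·2πr₁L) = 1/(418×2π×0.505×21.8) = 3.459×10^-5 K/W
R_aluminium pipe wall = ln(509.9/505)/(2π×201×21.8) = 3.507×10^-7 K/W
R_mineral wool = ln(574.9/509.9)/(2π×0.0397×21.8) = 0.02206 K/W
R_total = 0.0221 K/W
Q = ΔT/R_total = 119/0.0221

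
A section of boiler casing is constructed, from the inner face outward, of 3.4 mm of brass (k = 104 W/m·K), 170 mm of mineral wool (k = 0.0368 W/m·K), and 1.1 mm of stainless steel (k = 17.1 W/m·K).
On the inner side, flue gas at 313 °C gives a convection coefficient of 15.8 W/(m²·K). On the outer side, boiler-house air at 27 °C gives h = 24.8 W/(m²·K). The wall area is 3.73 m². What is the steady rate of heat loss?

Using the resistance-network approach (series):
R_inner film = 1/(h_i·A) = 1/(15.8×3.73) = 0.01697 K/W
R_brass = L/(kA) = 0.0034/(104×3.73) = 8.765×10^-6 K/W
R_mineral wool = L/(kA) = 0.17/(0.0368×3.73) = 1.238 K/W
R_stainless steel = L/(kA) = 0.0011/(17.1×3.73) = 1.725×10^-5 K/W
R_outer film = 1/(h_o·A) = 1/(24.8×3.73) = 0.01081 K/W
R_total = 1.266 K/W
Q = ΔT / R_total = 286 / 1.266

Q ≈ 226 W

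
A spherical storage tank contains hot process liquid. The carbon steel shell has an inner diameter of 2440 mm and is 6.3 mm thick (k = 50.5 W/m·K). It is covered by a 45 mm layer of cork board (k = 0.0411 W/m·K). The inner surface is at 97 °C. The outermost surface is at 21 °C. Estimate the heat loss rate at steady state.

Q ≈ 1360 W

Spherical conduction: R = (1/r_in − 1/r_out)/(4πk) per layer; series-sum.
R_carbon steel shell = (1/1.22 − 1/1.2263)/(4π×50.5) = 6.636×10^-6 K/W
R_cork board = (1/1.2263 − 1/1.2713)/(4π×0.0411) = 0.05589 K/W
R_total = 0.05589 K/W
Q = ΔT/R_total = 76/0.05589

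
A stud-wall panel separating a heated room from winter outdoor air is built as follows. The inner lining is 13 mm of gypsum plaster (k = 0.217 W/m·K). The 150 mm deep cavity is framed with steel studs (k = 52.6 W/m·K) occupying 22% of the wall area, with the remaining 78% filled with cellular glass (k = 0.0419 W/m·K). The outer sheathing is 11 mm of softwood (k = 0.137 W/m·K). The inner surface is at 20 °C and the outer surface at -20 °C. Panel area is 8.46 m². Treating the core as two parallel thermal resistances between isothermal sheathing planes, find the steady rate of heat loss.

Sheathing layers in series; stud and cavity paths in parallel between them.
R_inner = 0.013/(0.217×8.46) = 0.007081 K/W
R_stud  = 0.15/(52.6×0.22×8.46) = 0.001532 K/W
R_cav   = 0.15/(0.0419×0.78×8.46) = 0.5425 K/W
1/R_core = 1/R_stud + 1/R_cav → R_core = 0.001528 K/W
R_outer = 0.011/(0.137×8.46) = 0.009491 K/W
R_total = 0.0181 K/W
Q = ΔT/R_total = 40/0.0181

Q ≈ 2210 W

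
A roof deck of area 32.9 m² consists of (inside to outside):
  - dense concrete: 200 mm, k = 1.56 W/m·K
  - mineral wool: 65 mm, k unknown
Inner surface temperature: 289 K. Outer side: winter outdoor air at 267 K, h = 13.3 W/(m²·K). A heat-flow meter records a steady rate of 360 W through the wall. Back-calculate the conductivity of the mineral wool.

k ≈ 0.036 W/(m·K)

Series thermal resistances:
R_dense concrete = L/(kA) = 0.2/(1.56×32.9) = 0.003897 K/W
R_outer film = 1/(h_o·A) = 1/(13.3×32.9) = 0.002285 K/W
Sum of known resistances R_other = 0.006182 K/W
Total R = ΔT/Q = 22/360 = 0.06111 K/W
R_mineral wool = R_total − R_other = 0.05493 K/W
k = L/(R·A) = 0.065/(0.05493×32.9)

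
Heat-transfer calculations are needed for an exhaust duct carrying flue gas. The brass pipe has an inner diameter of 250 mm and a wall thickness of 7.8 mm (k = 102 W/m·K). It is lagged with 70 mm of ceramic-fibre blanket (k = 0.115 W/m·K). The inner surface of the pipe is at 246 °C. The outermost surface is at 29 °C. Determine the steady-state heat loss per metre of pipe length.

Cylindrical conduction, so R = ln(r₂/r₁)/(2πkL) per layer, in series:
R_brass pipe wall = ln(132.8/125)/(2π×102×1) = 9.445×10^-5 K/W
R_ceramic-fibre blanket = ln(202.8/132.8)/(2π×0.115×1) = 0.5859 K/W
R_total = 0.586 K/W
Q = ΔT/R_total = 217/0.586

q′ ≈ 370 W/m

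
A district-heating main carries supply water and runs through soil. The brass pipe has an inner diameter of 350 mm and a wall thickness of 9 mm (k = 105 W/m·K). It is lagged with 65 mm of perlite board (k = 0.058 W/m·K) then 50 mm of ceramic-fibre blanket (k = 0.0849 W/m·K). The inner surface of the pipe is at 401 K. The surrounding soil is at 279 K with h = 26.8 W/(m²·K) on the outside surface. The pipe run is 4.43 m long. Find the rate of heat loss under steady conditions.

Q ≈ 453 W

For a radial system each layer contributes R = ln(r_out/r_in)/(2πkL); films add R = 1/(hA).
R_brass pipe wall = ln(184/175)/(2π×105×4.43) = 1.716×10^-5 K/W
R_perlite board = ln(249/184)/(2π×0.058×4.43) = 0.1874 K/W
R_ceramic-fibre blanket = ln(299/249)/(2π×0.0849×4.43) = 0.07744 K/W
R_outer film = 1/(h_o·2πr_oL) = 1/(26.8×2π×0.299×4.43) = 0.004483 K/W
R_total = 0.2693 K/W
Q = ΔT/R_total = 122/0.2693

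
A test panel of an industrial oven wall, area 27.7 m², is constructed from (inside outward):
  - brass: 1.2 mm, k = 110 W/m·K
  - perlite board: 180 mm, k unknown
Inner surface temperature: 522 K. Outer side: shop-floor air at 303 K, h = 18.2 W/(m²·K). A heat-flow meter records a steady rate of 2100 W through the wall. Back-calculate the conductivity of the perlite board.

Series thermal resistances:
R_brass = L/(kA) = 0.0012/(110×27.7) = 3.938×10^-7 K/W
R_outer film = 1/(h_o·A) = 1/(18.2×27.7) = 0.001984 K/W
Sum of known resistances R_other = 0.001984 K/W
Total R = ΔT/Q = 219/2100 = 0.1043 K/W
R_perlite board = R_total − R_other = 0.1023 K/W
k = L/(R·A) = 0.18/(0.1023×27.7)

k ≈ 0.0635 W/(m·K)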